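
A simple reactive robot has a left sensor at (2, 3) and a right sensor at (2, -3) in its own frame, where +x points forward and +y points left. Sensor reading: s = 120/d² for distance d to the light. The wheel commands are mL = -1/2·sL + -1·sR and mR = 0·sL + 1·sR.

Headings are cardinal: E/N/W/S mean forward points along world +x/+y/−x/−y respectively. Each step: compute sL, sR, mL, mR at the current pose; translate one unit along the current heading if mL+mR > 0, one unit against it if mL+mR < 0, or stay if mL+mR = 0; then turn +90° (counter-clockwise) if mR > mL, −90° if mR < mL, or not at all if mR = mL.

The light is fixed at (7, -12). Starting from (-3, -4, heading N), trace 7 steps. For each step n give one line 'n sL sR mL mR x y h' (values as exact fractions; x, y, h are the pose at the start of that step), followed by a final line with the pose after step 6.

0 120/269 120/149 -41220/40081 120/149 -3 -4 N
1 3/4 30/61 -423/488 30/61 -3 -5 W
2 120/61 120/169 -17460/10309 120/169 -2 -5 S
3 12/17 60/37 -1242/629 60/37 -2 -4 E
4 120/269 120/149 -41220/40081 120/149 -3 -4 N
5 3/4 30/61 -423/488 30/61 -3 -5 W
6 120/61 120/169 -17460/10309 120/169 -2 -5 S
final -2 -4 E

n=0: pose=(-3,-4,N); sL=120/269, sR=120/149; mL=-41220/40081, mR=120/149; mL+mR=-60/269 → advance -1; mR−mL=73500/40081 → turn +1·90°
n=1: pose=(-3,-5,W); sL=3/4, sR=30/61; mL=-423/488, mR=30/61; mL+mR=-3/8 → advance -1; mR−mL=663/488 → turn +1·90°
n=2: pose=(-2,-5,S); sL=120/61, sR=120/169; mL=-17460/10309, mR=120/169; mL+mR=-60/61 → advance -1; mR−mL=24780/10309 → turn +1·90°
n=3: pose=(-2,-4,E); sL=12/17, sR=60/37; mL=-1242/629, mR=60/37; mL+mR=-6/17 → advance -1; mR−mL=2262/629 → turn +1·90°
n=4: pose=(-3,-4,N); sL=120/269, sR=120/149; mL=-41220/40081, mR=120/149; mL+mR=-60/269 → advance -1; mR−mL=73500/40081 → turn +1·90°
n=5: pose=(-3,-5,W); sL=3/4, sR=30/61; mL=-423/488, mR=30/61; mL+mR=-3/8 → advance -1; mR−mL=663/488 → turn +1·90°
n=6: pose=(-2,-5,S); sL=120/61, sR=120/169; mL=-17460/10309, mR=120/169; mL+mR=-60/61 → advance -1; mR−mL=24780/10309 → turn +1·90°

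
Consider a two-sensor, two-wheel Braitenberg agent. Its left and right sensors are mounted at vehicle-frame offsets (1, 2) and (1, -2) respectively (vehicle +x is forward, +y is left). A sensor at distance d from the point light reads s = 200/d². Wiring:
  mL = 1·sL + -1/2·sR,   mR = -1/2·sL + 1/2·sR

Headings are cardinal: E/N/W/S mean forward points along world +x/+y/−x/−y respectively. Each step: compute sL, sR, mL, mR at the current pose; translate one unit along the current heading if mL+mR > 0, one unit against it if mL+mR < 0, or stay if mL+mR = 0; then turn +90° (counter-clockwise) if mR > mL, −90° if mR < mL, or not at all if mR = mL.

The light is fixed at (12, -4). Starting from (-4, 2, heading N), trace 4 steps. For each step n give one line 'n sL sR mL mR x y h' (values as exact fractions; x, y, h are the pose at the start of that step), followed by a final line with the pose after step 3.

n=0: pose=(-4,2,N); sL=200/373, sR=40/49; mL=2340/18277, mR=2560/18277; mL+mR=100/373 → advance +1; mR−mL=220/18277 → turn +1·90°
n=1: pose=(-4,3,W); sL=100/157, sR=20/37; mL=2130/5809, mR=-280/5809; mL+mR=50/157 → advance +1; mR−mL=-2410/5809 → turn -1·90°
n=2: pose=(-5,3,N); sL=8/17, sR=200/289; mL=36/289, mR=32/289; mL+mR=4/17 → advance +1; mR−mL=-4/289 → turn -1·90°
n=3: pose=(-5,4,E); sL=50/89, sR=50/73; mL=1425/6497, mR=400/6497; mL+mR=25/89 → advance +1; mR−mL=-1025/6497 → turn -1·90°

0 200/373 40/49 2340/18277 2560/18277 -4 2 N
1 100/157 20/37 2130/5809 -280/5809 -4 3 W
2 8/17 200/289 36/289 32/289 -5 3 N
3 50/89 50/73 1425/6497 400/6497 -5 4 E
final -4 4 S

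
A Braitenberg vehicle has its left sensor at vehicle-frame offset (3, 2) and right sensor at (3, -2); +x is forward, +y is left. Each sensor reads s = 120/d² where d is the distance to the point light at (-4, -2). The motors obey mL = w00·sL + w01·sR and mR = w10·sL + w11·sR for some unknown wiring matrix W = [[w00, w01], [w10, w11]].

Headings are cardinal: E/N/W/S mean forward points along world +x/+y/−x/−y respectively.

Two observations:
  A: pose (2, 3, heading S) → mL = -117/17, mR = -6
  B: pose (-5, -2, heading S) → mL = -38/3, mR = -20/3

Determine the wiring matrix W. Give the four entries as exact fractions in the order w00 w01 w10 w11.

obs A: pose=(2,3,S) → sL=30/17, sR=6, mL=-117/17, mR=-6
obs B: pose=(-5,-2,S) → sL=12, sR=20/3, mL=-38/3, mR=-20/3
sensor matrix S = [[30/17, 6], [12, 20/3]]; det S = -1024/17
solve [mL_A; mL_B] = S·[w00; w01] and [mR_A; mR_B] = S·[w10; w11]:
  w00 = -1/2, w01 = -1, w10 = 0, w11 = -1

-1/2 -1 0 -1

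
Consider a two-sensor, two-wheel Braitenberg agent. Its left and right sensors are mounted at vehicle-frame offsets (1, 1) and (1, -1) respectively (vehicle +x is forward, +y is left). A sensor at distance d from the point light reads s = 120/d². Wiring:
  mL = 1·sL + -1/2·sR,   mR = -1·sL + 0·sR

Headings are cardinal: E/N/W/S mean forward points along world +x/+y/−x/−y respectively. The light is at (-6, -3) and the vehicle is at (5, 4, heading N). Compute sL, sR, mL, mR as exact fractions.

left sensor world pos  = (4, 5); dL² = 164
right sensor world pos = (6, 5); dR² = 208
sL = 120/164 = 30/41
sR = 120/208 = 15/26
mL = 1·sL + -1/2·sR = 945/2132
mR = -1·sL + 0·sR = -30/41

30/41 15/26 945/2132 -30/41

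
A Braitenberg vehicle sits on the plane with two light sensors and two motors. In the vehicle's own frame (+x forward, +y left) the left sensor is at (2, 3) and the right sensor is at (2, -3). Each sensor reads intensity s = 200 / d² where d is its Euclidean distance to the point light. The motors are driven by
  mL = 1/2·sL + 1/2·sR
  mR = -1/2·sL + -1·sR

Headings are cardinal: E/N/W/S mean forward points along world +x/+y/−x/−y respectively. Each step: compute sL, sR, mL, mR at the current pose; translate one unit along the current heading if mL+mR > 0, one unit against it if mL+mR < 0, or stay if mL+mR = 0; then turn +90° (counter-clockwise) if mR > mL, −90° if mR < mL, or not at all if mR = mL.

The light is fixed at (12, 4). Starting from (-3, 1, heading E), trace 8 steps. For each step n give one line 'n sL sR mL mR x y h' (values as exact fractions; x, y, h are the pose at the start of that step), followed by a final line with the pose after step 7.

0 200/169 40/41 7480/6929 -10860/6929 -3 1 E
1 100/97 100/193 14500/18721 -19350/18721 -4 1 S
2 200/349 8/13 2696/4537 -4092/4537 -4 2 W
3 50/81 25/18 325/324 -275/162 -3 2 N
4 200/169 40/41 7480/6929 -10860/6929 -3 1 E
5 100/97 100/193 14500/18721 -19350/18721 -4 1 S
6 200/349 8/13 2696/4537 -4092/4537 -4 2 W
7 50/81 25/18 325/324 -275/162 -3 2 N
final -3 1 E

n=0: pose=(-3,1,E); sL=200/169, sR=40/41; mL=7480/6929, mR=-10860/6929; mL+mR=-20/41 → advance -1; mR−mL=-18340/6929 → turn -1·90°
n=1: pose=(-4,1,S); sL=100/97, sR=100/193; mL=14500/18721, mR=-19350/18721; mL+mR=-50/193 → advance -1; mR−mL=-33850/18721 → turn -1·90°
n=2: pose=(-4,2,W); sL=200/349, sR=8/13; mL=2696/4537, mR=-4092/4537; mL+mR=-4/13 → advance -1; mR−mL=-6788/4537 → turn -1·90°
n=3: pose=(-3,2,N); sL=50/81, sR=25/18; mL=325/324, mR=-275/162; mL+mR=-25/36 → advance -1; mR−mL=-875/324 → turn -1·90°
n=4: pose=(-3,1,E); sL=200/169, sR=40/41; mL=7480/6929, mR=-10860/6929; mL+mR=-20/41 → advance -1; mR−mL=-18340/6929 → turn -1·90°
n=5: pose=(-4,1,S); sL=100/97, sR=100/193; mL=14500/18721, mR=-19350/18721; mL+mR=-50/193 → advance -1; mR−mL=-33850/18721 → turn -1·90°
n=6: pose=(-4,2,W); sL=200/349, sR=8/13; mL=2696/4537, mR=-4092/4537; mL+mR=-4/13 → advance -1; mR−mL=-6788/4537 → turn -1·90°
n=7: pose=(-3,2,N); sL=50/81, sR=25/18; mL=325/324, mR=-275/162; mL+mR=-25/36 → advance -1; mR−mL=-875/324 → turn -1·90°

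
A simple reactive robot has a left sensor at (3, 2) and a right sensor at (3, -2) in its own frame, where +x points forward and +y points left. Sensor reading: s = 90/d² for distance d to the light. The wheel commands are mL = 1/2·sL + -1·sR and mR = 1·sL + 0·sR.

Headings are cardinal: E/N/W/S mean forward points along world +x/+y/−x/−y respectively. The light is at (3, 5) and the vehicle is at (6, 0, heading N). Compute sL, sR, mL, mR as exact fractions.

18 90/29 171/29 18

left sensor world pos  = (4, 3); dL² = 5
right sensor world pos = (8, 3); dR² = 29
sL = 90/5 = 18
sR = 90/29 = 90/29
mL = 1/2·sL + -1·sR = 171/29
mR = 1·sL + 0·sR = 18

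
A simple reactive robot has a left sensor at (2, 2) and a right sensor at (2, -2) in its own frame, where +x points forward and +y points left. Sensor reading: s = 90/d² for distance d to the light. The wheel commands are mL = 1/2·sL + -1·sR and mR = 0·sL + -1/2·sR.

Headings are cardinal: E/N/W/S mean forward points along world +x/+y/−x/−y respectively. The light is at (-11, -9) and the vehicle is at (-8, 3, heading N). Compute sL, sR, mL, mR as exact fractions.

90/197 90/221 -7785/43537 -45/221

left sensor world pos  = (-10, 5); dL² = 197
right sensor world pos = (-6, 5); dR² = 221
sL = 90/197 = 90/197
sR = 90/221 = 90/221
mL = 1/2·sL + -1·sR = -7785/43537
mR = 0·sL + -1/2·sR = -45/221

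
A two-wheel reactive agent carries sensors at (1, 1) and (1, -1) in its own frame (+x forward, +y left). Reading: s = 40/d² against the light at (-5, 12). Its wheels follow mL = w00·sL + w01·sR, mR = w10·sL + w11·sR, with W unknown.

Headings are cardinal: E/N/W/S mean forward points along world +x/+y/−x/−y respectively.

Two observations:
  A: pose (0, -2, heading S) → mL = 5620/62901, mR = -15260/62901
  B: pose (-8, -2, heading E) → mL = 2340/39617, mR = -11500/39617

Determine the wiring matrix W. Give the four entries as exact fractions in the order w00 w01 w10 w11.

-1/2 1 -1/2 -1

obs A: pose=(0,-2,S) → sL=40/261, sR=40/241, mL=5620/62901, mR=-15260/62901
obs B: pose=(-8,-2,E) → sL=40/173, sR=40/229, mL=2340/39617, mR=-11500/39617
sensor matrix S = [[40/261, 40/241], [40/173, 40/229]]; det S = -28921600/2491948917
solve [mL_A; mL_B] = S·[w00; w01] and [mR_A; mR_B] = S·[w10; w11]:
  w00 = -1/2, w01 = 1, w10 = -1/2, w11 = -1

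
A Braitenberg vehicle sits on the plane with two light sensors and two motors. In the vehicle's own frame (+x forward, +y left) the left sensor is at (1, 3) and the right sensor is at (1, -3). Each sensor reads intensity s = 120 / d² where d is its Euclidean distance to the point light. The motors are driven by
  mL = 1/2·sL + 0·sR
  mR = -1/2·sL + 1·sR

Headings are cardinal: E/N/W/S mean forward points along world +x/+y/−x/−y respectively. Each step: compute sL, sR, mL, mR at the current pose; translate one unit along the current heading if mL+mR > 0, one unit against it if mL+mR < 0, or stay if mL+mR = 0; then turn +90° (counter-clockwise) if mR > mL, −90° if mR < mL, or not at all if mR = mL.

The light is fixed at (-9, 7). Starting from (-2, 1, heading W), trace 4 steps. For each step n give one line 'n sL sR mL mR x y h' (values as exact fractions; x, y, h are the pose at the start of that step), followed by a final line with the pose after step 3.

n=0: pose=(-2,1,W); sL=40/39, sR=8/3; mL=20/39, mR=28/13; mL+mR=8/3 → advance +1; mR−mL=64/39 → turn +1·90°
n=1: pose=(-3,1,S); sL=12/13, sR=60/29; mL=6/13, mR=606/377; mL+mR=60/29 → advance +1; mR−mL=432/377 → turn +1·90°
n=2: pose=(-3,0,E); sL=24/13, sR=120/149; mL=12/13, mR=-228/1937; mL+mR=120/149 → advance +1; mR−mL=-2016/1937 → turn -1·90°
n=3: pose=(-2,0,S); sL=30/41, sR=3/2; mL=15/41, mR=93/82; mL+mR=3/2 → advance +1; mR−mL=63/82 → turn +1·90°

0 40/39 8/3 20/39 28/13 -2 1 W
1 12/13 60/29 6/13 606/377 -3 1 S
2 24/13 120/149 12/13 -228/1937 -3 0 E
3 30/41 3/2 15/41 93/82 -2 0 S
final -2 -1 E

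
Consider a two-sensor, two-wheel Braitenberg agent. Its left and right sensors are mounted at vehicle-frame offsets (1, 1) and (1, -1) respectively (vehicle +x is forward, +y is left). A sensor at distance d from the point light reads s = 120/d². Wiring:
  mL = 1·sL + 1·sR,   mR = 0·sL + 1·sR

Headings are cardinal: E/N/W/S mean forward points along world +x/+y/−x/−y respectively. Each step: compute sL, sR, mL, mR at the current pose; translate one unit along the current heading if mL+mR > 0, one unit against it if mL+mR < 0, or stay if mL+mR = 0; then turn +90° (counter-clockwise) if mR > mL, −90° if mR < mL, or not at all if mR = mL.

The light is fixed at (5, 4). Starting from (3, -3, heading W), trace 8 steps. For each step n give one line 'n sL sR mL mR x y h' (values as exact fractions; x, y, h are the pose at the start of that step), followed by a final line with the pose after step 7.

n=0: pose=(3,-3,W); sL=120/73, sR=8/3; mL=944/219, mR=8/3; mL+mR=1528/219 → advance +1; mR−mL=-120/73 → turn -1·90°
n=1: pose=(2,-3,N); sL=30/13, sR=3; mL=69/13, mR=3; mL+mR=108/13 → advance +1; mR−mL=-30/13 → turn -1·90°
n=2: pose=(2,-2,E); sL=120/29, sR=120/53; mL=9840/1537, mR=120/53; mL+mR=13320/1537 → advance +1; mR−mL=-120/29 → turn -1·90°
n=3: pose=(3,-2,S); sL=12/5, sR=60/29; mL=648/145, mR=60/29; mL+mR=948/145 → advance +1; mR−mL=-12/5 → turn -1·90°
n=4: pose=(3,-3,W); sL=120/73, sR=8/3; mL=944/219, mR=8/3; mL+mR=1528/219 → advance +1; mR−mL=-120/73 → turn -1·90°
n=5: pose=(2,-3,N); sL=30/13, sR=3; mL=69/13, mR=3; mL+mR=108/13 → advance +1; mR−mL=-30/13 → turn -1·90°
n=6: pose=(2,-2,E); sL=120/29, sR=120/53; mL=9840/1537, mR=120/53; mL+mR=13320/1537 → advance +1; mR−mL=-120/29 → turn -1·90°
n=7: pose=(3,-2,S); sL=12/5, sR=60/29; mL=648/145, mR=60/29; mL+mR=948/145 → advance +1; mR−mL=-12/5 → turn -1·90°

0 120/73 8/3 944/219 8/3 3 -3 W
1 30/13 3 69/13 3 2 -3 N
2 120/29 120/53 9840/1537 120/53 2 -2 E
3 12/5 60/29 648/145 60/29 3 -2 S
4 120/73 8/3 944/219 8/3 3 -3 W
5 30/13 3 69/13 3 2 -3 N
6 120/29 120/53 9840/1537 120/53 2 -2 E
7 12/5 60/29 648/145 60/29 3 -2 S
final 3 -3 W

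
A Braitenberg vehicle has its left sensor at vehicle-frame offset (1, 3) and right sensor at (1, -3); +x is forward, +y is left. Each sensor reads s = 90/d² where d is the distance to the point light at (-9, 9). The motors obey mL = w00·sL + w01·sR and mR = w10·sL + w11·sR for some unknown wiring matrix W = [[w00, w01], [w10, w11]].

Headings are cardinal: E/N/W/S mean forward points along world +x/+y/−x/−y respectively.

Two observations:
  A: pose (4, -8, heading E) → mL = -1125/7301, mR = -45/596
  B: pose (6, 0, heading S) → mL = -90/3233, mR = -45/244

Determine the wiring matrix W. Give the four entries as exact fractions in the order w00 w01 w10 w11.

-1 1/2 0 -1/2

obs A: pose=(4,-8,E) → sL=45/196, sR=45/298, mL=-1125/7301, mR=-45/596
obs B: pose=(6,0,S) → sL=45/212, sR=45/122, mL=-90/3233, mR=-45/244
sensor matrix S = [[45/196, 45/298], [45/212, 45/122]]; det S = 2484675/47208266
solve [mL_A; mL_B] = S·[w00; w01] and [mR_A; mR_B] = S·[w10; w11]:
  w00 = -1, w01 = 1/2, w10 = 0, w11 = -1/2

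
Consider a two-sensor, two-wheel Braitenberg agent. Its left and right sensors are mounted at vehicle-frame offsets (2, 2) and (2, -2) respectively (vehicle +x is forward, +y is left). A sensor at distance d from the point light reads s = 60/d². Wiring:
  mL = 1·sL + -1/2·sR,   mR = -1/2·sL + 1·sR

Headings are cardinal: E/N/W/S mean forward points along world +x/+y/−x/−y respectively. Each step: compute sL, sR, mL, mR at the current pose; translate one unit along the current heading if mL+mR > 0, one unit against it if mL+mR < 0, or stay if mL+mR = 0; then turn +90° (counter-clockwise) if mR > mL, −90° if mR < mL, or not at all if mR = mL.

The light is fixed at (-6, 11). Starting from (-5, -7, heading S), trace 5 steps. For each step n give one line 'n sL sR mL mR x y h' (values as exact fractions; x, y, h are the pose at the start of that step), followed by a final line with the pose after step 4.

n=0: pose=(-5,-7,S); sL=60/409, sR=60/401; mL=11790/164009, mR=12510/164009; mL+mR=24300/164009 → advance +1; mR−mL=720/164009 → turn +1·90°
n=1: pose=(-5,-8,E); sL=30/149, sR=2/15; mL=301/2235, mR=73/2235; mL+mR=374/2235 → advance +1; mR−mL=-76/745 → turn -1·90°
n=2: pose=(-4,-8,S); sL=60/457, sR=20/147; mL=4250/67179, mR=4730/67179; mL+mR=8980/67179 → advance +1; mR−mL=160/22393 → turn +1·90°
n=3: pose=(-4,-9,E); sL=3/17, sR=3/25; mL=99/850, mR=27/850; mL+mR=63/425 → advance +1; mR−mL=-36/425 → turn -1·90°
n=4: pose=(-3,-9,S); sL=60/509, sR=12/97; mL=2766/49373, mR=3198/49373; mL+mR=5964/49373 → advance +1; mR−mL=432/49373 → turn +1·90°

0 60/409 60/401 11790/164009 12510/164009 -5 -7 S
1 30/149 2/15 301/2235 73/2235 -5 -8 E
2 60/457 20/147 4250/67179 4730/67179 -4 -8 S
3 3/17 3/25 99/850 27/850 -4 -9 E
4 60/509 12/97 2766/49373 3198/49373 -3 -9 S
final -3 -10 E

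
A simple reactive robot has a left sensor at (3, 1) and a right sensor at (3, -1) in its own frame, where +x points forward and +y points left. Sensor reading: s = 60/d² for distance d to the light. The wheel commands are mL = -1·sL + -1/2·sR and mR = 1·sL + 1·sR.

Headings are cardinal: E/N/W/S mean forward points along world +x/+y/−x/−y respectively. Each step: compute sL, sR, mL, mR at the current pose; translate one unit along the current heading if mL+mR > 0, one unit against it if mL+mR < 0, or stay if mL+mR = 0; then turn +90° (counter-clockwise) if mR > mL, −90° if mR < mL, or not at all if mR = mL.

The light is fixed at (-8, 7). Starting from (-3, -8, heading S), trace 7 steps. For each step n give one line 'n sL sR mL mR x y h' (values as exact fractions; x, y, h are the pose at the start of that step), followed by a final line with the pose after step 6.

n=0: pose=(-3,-8,S); sL=1/6, sR=3/17; mL=-13/51, mR=35/102; mL+mR=3/34 → advance +1; mR−mL=61/102 → turn +1·90°
n=1: pose=(-3,-9,E); sL=60/289, sR=60/353; mL=-29850/102017, mR=38520/102017; mL+mR=30/353 → advance +1; mR−mL=68370/102017 → turn +1·90°
n=2: pose=(-2,-9,N); sL=30/97, sR=30/109; mL=-4725/10573, mR=6180/10573; mL+mR=15/109 → advance +1; mR−mL=10905/10573 → turn +1·90°
n=3: pose=(-2,-8,W); sL=12/53, sR=12/41; mL=-810/2173, mR=1128/2173; mL+mR=6/41 → advance +1; mR−mL=1938/2173 → turn +1·90°
n=4: pose=(-3,-8,S); sL=1/6, sR=3/17; mL=-13/51, mR=35/102; mL+mR=3/34 → advance +1; mR−mL=61/102 → turn +1·90°
n=5: pose=(-3,-9,E); sL=60/289, sR=60/353; mL=-29850/102017, mR=38520/102017; mL+mR=30/353 → advance +1; mR−mL=68370/102017 → turn +1·90°
n=6: pose=(-2,-9,N); sL=30/97, sR=30/109; mL=-4725/10573, mR=6180/10573; mL+mR=15/109 → advance +1; mR−mL=10905/10573 → turn +1·90°

0 1/6 3/17 -13/51 35/102 -3 -8 S
1 60/289 60/353 -29850/102017 38520/102017 -3 -9 E
2 30/97 30/109 -4725/10573 6180/10573 -2 -9 N
3 12/53 12/41 -810/2173 1128/2173 -2 -8 W
4 1/6 3/17 -13/51 35/102 -3 -8 S
5 60/289 60/353 -29850/102017 38520/102017 -3 -9 E
6 30/97 30/109 -4725/10573 6180/10573 -2 -9 N
final -2 -8 W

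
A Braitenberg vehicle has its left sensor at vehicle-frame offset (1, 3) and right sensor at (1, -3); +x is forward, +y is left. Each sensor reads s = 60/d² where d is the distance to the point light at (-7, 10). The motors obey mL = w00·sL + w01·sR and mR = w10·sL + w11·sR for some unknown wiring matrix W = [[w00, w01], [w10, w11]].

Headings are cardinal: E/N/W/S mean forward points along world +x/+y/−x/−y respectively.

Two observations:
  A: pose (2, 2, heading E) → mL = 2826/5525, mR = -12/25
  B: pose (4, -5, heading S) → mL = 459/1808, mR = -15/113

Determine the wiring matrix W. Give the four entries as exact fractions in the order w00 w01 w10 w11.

1/2 1 -1 0

obs A: pose=(2,2,E) → sL=12/25, sR=60/221, mL=2826/5525, mR=-12/25
obs B: pose=(4,-5,S) → sL=15/113, sR=3/16, mL=459/1808, mR=-15/113
sensor matrix S = [[12/25, 60/221], [15/113, 3/16]]; det S = 134757/2497300
solve [mL_A; mL_B] = S·[w00; w01] and [mR_A; mR_B] = S·[w10; w11]:
  w00 = 1/2, w01 = 1, w10 = -1, w11 = 0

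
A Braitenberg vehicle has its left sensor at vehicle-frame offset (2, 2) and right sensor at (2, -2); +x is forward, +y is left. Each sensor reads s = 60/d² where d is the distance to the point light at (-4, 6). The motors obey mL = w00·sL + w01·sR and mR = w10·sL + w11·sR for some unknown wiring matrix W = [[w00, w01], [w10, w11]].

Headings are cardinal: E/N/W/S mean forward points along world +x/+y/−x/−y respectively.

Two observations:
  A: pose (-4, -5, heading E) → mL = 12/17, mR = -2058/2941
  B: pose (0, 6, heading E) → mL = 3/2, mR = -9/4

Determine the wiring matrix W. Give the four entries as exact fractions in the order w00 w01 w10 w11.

obs A: pose=(-4,-5,E) → sL=12/17, sR=60/173, mL=12/17, mR=-2058/2941
obs B: pose=(0,6,E) → sL=3/2, sR=3/2, mL=3/2, mR=-9/4
sensor matrix S = [[12/17, 60/173], [3/2, 3/2]]; det S = 1584/2941
solve [mL_A; mL_B] = S·[w00; w01] and [mR_A; mR_B] = S·[w10; w11]:
  w00 = 1, w01 = 0, w10 = -1/2, w11 = -1

1 0 -1/2 -1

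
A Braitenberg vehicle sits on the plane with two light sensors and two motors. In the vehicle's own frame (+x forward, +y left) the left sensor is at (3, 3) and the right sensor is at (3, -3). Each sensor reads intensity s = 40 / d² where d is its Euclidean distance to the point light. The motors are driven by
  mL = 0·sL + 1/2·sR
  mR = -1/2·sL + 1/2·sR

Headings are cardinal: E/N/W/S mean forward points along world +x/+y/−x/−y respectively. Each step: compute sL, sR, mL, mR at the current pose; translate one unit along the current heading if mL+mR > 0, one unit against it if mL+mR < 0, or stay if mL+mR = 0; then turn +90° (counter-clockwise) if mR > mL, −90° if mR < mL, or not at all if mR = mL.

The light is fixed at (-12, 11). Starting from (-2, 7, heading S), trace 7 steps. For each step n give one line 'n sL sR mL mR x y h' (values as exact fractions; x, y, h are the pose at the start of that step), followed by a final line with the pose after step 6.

n=0: pose=(-2,7,S); sL=20/109, sR=20/49; mL=10/49, mR=600/5341; mL+mR=1690/5341 → advance +1; mR−mL=-10/109 → turn -1·90°
n=1: pose=(-2,6,W); sL=40/113, sR=40/53; mL=20/53, mR=1200/5989; mL+mR=3460/5989 → advance +1; mR−mL=-20/113 → turn -1·90°
n=2: pose=(-3,6,N); sL=1, sR=10/37; mL=5/37, mR=-27/74; mL+mR=-17/74 → advance -1; mR−mL=-1/2 → turn -1·90°
n=3: pose=(-3,5,E); sL=40/153, sR=8/45; mL=4/45, mR=-32/765; mL+mR=4/85 → advance +1; mR−mL=-20/153 → turn -1·90°
n=4: pose=(-2,5,S); sL=4/25, sR=4/13; mL=2/13, mR=24/325; mL+mR=74/325 → advance +1; mR−mL=-2/25 → turn -1·90°
n=5: pose=(-2,4,W); sL=40/149, sR=8/13; mL=4/13, mR=336/1937; mL+mR=932/1937 → advance +1; mR−mL=-20/149 → turn -1·90°
n=6: pose=(-3,4,N); sL=10/13, sR=1/4; mL=1/8, mR=-27/104; mL+mR=-7/52 → advance -1; mR−mL=-5/13 → turn -1·90°

0 20/109 20/49 10/49 600/5341 -2 7 S
1 40/113 40/53 20/53 1200/5989 -2 6 W
2 1 10/37 5/37 -27/74 -3 6 N
3 40/153 8/45 4/45 -32/765 -3 5 E
4 4/25 4/13 2/13 24/325 -2 5 S
5 40/149 8/13 4/13 336/1937 -2 4 W
6 10/13 1/4 1/8 -27/104 -3 4 N
final -3 3 E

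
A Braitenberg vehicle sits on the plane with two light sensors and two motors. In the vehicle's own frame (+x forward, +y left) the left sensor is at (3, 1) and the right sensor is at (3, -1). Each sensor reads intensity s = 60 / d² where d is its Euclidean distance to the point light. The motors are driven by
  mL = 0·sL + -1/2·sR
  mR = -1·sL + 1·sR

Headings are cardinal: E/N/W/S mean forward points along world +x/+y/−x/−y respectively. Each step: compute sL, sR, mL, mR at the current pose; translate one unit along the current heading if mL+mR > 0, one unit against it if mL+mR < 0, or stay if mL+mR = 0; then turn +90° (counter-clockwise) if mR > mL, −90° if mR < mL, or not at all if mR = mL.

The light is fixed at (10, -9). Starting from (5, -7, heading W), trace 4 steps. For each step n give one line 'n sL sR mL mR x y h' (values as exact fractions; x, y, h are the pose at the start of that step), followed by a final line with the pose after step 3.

0 12/13 60/73 -30/73 -96/949 5 -7 W
1 6 30/13 -15/13 -48/13 6 -7 S
2 60/53 12/13 -6/13 -144/689 6 -6 W
3 15 15/4 -15/8 -45/4 7 -6 S
final 7 -5 W

n=0: pose=(5,-7,W); sL=12/13, sR=60/73; mL=-30/73, mR=-96/949; mL+mR=-486/949 → advance -1; mR−mL=294/949 → turn +1·90°
n=1: pose=(6,-7,S); sL=6, sR=30/13; mL=-15/13, mR=-48/13; mL+mR=-63/13 → advance -1; mR−mL=-33/13 → turn -1·90°
n=2: pose=(6,-6,W); sL=60/53, sR=12/13; mL=-6/13, mR=-144/689; mL+mR=-462/689 → advance -1; mR−mL=174/689 → turn +1·90°
n=3: pose=(7,-6,S); sL=15, sR=15/4; mL=-15/8, mR=-45/4; mL+mR=-105/8 → advance -1; mR−mL=-75/8 → turn -1·90°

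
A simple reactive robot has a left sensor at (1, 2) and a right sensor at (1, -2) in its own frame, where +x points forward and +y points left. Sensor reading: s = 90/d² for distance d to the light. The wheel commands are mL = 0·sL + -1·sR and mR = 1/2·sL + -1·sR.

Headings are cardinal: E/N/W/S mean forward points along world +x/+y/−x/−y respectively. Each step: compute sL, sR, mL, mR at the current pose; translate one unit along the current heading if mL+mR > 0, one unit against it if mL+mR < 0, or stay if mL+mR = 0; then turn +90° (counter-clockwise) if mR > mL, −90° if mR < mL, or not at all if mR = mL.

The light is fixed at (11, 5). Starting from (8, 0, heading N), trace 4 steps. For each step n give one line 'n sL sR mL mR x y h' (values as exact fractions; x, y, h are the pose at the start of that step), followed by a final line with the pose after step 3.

n=0: pose=(8,0,N); sL=90/41, sR=90/17; mL=-90/17, mR=-2925/697; mL+mR=-6615/697 → advance -1; mR−mL=45/41 → turn +1·90°
n=1: pose=(8,-1,W); sL=9/8, sR=45/16; mL=-45/16, mR=-9/4; mL+mR=-81/16 → advance -1; mR−mL=9/16 → turn +1·90°
n=2: pose=(9,-1,S); sL=90/49, sR=18/13; mL=-18/13, mR=-297/637; mL+mR=-1179/637 → advance -1; mR−mL=45/49 → turn +1·90°
n=3: pose=(9,0,E); sL=9, sR=9/5; mL=-9/5, mR=27/10; mL+mR=9/10 → advance +1; mR−mL=9/2 → turn +1·90°

0 90/41 90/17 -90/17 -2925/697 8 0 N
1 9/8 45/16 -45/16 -9/4 8 -1 W
2 90/49 18/13 -18/13 -297/637 9 -1 S
3 9 9/5 -9/5 27/10 9 0 E
final 10 0 N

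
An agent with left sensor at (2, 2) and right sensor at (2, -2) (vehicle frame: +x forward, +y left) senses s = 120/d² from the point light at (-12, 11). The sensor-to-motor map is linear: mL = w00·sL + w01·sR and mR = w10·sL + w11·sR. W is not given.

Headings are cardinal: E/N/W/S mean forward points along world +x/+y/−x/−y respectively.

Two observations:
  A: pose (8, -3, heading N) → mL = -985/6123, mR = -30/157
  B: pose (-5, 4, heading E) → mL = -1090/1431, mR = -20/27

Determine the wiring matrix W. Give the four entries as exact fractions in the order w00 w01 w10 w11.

obs A: pose=(8,-3,N) → sL=10/39, sR=30/157, mL=-985/6123, mR=-30/157
obs B: pose=(-5,4,E) → sL=60/53, sR=20/27, mL=-1090/1431, mR=-20/27
sensor matrix S = [[10/39, 30/157], [60/53, 20/27]]; det S = -231200/8762013
solve [mL_A; mL_B] = S·[w00; w01] and [mR_A; mR_B] = S·[w10; w11]:
  w00 = -1, w01 = 1/2, w10 = 0, w11 = -1

-1 1/2 0 -1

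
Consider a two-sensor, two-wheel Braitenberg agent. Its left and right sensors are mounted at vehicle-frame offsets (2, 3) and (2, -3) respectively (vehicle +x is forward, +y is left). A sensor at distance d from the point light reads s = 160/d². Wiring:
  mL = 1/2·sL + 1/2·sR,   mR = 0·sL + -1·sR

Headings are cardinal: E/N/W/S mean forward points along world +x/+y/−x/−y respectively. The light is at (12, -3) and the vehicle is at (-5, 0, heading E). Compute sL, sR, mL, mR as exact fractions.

left sensor world pos  = (-3, 3); dL² = 261
right sensor world pos = (-3, -3); dR² = 225
sL = 160/261 = 160/261
sR = 160/225 = 32/45
mL = 1/2·sL + 1/2·sR = 96/145
mR = 0·sL + -1·sR = -32/45

160/261 32/45 96/145 -32/45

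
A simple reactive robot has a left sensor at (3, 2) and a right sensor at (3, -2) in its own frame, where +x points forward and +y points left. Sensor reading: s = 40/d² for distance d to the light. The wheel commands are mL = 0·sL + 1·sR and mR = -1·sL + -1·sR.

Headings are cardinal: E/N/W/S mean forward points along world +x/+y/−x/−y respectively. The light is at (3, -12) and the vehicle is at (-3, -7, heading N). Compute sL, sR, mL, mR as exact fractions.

left sensor world pos  = (-5, -4); dL² = 128
right sensor world pos = (-1, -4); dR² = 80
sL = 40/128 = 5/16
sR = 40/80 = 1/2
mL = 0·sL + 1·sR = 1/2
mR = -1·sL + -1·sR = -13/16

5/16 1/2 1/2 -13/16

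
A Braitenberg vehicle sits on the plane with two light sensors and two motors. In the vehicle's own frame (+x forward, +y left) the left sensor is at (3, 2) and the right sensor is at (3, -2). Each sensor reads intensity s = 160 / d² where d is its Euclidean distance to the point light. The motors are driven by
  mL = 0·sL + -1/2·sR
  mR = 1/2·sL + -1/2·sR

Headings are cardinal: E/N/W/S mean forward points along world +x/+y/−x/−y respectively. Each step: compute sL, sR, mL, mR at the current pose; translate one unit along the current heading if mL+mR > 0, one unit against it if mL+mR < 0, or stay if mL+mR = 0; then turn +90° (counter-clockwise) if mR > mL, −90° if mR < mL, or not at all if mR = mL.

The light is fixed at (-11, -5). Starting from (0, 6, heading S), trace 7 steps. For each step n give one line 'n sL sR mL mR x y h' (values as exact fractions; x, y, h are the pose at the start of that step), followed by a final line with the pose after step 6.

0 160/233 32/29 -16/29 -1408/6757 0 6 S
1 20/49 20/37 -10/37 -120/1813 0 7 E
2 160/289 160/369 -80/369 6400/106641 -1 7 N
3 16/13 80/109 -40/109 352/1417 -1 6 W
4 160/233 32/29 -16/29 -1408/6757 0 6 S
5 20/49 20/37 -10/37 -120/1813 0 7 E
6 160/289 160/369 -80/369 6400/106641 -1 7 N
final -1 6 W

n=0: pose=(0,6,S); sL=160/233, sR=32/29; mL=-16/29, mR=-1408/6757; mL+mR=-5136/6757 → advance -1; mR−mL=80/233 → turn +1·90°
n=1: pose=(0,7,E); sL=20/49, sR=20/37; mL=-10/37, mR=-120/1813; mL+mR=-610/1813 → advance -1; mR−mL=10/49 → turn +1·90°
n=2: pose=(-1,7,N); sL=160/289, sR=160/369; mL=-80/369, mR=6400/106641; mL+mR=-16720/106641 → advance -1; mR−mL=80/289 → turn +1·90°
n=3: pose=(-1,6,W); sL=16/13, sR=80/109; mL=-40/109, mR=352/1417; mL+mR=-168/1417 → advance -1; mR−mL=8/13 → turn +1·90°
n=4: pose=(0,6,S); sL=160/233, sR=32/29; mL=-16/29, mR=-1408/6757; mL+mR=-5136/6757 → advance -1; mR−mL=80/233 → turn +1·90°
n=5: pose=(0,7,E); sL=20/49, sR=20/37; mL=-10/37, mR=-120/1813; mL+mR=-610/1813 → advance -1; mR−mL=10/49 → turn +1·90°
n=6: pose=(-1,7,N); sL=160/289, sR=160/369; mL=-80/369, mR=6400/106641; mL+mR=-16720/106641 → advance -1; mR−mL=80/289 → turn +1·90°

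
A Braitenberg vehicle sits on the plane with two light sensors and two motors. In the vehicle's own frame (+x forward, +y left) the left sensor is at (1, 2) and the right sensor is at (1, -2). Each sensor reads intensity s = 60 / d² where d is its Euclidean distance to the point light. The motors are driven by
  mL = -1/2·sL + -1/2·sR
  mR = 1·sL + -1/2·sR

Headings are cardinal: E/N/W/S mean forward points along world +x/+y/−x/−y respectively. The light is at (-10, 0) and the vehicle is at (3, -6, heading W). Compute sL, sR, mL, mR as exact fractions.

left sensor world pos  = (2, -8); dL² = 208
right sensor world pos = (2, -4); dR² = 160
sL = 60/208 = 15/52
sR = 60/160 = 3/8
mL = -1/2·sL + -1/2·sR = -69/208
mR = 1·sL + -1/2·sR = 21/208

15/52 3/8 -69/208 21/208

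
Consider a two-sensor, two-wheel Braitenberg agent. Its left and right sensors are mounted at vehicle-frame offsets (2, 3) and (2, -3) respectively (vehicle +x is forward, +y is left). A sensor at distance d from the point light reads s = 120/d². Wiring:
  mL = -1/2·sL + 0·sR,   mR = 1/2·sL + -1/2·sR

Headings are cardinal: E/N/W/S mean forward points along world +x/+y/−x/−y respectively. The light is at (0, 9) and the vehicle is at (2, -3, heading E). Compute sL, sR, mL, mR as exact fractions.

120/97 120/241 -60/97 8640/23377

left sensor world pos  = (4, 0); dL² = 97
right sensor world pos = (4, -6); dR² = 241
sL = 120/97 = 120/97
sR = 120/241 = 120/241
mL = -1/2·sL + 0·sR = -60/97
mR = 1/2·sL + -1/2·sR = 8640/23377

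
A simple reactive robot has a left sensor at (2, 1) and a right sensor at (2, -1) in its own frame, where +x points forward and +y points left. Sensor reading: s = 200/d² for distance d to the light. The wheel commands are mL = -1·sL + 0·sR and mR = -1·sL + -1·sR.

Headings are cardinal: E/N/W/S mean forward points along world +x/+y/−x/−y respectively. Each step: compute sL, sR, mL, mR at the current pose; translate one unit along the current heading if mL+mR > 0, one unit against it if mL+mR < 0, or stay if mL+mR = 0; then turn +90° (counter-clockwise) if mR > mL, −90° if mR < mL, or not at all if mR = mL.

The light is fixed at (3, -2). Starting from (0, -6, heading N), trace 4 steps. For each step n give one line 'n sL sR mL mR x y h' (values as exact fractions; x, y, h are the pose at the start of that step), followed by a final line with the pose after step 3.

n=0: pose=(0,-6,N); sL=10, sR=25; mL=-10, mR=-35; mL+mR=-45 → advance -1; mR−mL=-25 → turn -1·90°
n=1: pose=(0,-7,E); sL=200/17, sR=200/37; mL=-200/17, mR=-10800/629; mL+mR=-18200/629 → advance -1; mR−mL=-200/37 → turn -1·90°
n=2: pose=(-1,-7,S); sL=100/29, sR=100/37; mL=-100/29, mR=-6600/1073; mL+mR=-10300/1073 → advance -1; mR−mL=-100/37 → turn -1·90°
n=3: pose=(-1,-6,W); sL=200/61, sR=40/9; mL=-200/61, mR=-4240/549; mL+mR=-6040/549 → advance -1; mR−mL=-40/9 → turn -1·90°

0 10 25 -10 -35 0 -6 N
1 200/17 200/37 -200/17 -10800/629 0 -7 E
2 100/29 100/37 -100/29 -6600/1073 -1 -7 S
3 200/61 40/9 -200/61 -4240/549 -1 -6 W
final 0 -6 N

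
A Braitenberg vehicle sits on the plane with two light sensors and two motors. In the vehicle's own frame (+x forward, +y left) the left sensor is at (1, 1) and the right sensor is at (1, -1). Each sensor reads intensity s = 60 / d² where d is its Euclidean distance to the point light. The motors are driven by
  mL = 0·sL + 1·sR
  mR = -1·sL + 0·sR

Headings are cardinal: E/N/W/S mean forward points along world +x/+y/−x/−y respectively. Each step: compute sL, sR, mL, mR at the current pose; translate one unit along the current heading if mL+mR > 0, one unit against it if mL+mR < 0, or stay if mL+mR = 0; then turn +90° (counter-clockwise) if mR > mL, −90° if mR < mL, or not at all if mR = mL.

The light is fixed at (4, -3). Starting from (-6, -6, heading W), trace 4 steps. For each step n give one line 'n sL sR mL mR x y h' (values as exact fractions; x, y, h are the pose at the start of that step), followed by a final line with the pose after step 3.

n=0: pose=(-6,-6,W); sL=60/137, sR=12/25; mL=12/25, mR=-60/137; mL+mR=144/3425 → advance +1; mR−mL=-3144/3425 → turn -1·90°
n=1: pose=(-7,-6,N); sL=15/37, sR=15/26; mL=15/26, mR=-15/37; mL+mR=165/962 → advance +1; mR−mL=-945/962 → turn -1·90°
n=2: pose=(-7,-5,E); sL=60/101, sR=60/109; mL=60/109, mR=-60/101; mL+mR=-480/11009 → advance -1; mR−mL=-12600/11009 → turn -1·90°
n=3: pose=(-8,-5,S); sL=6/13, sR=30/89; mL=30/89, mR=-6/13; mL+mR=-144/1157 → advance -1; mR−mL=-924/1157 → turn -1·90°

0 60/137 12/25 12/25 -60/137 -6 -6 W
1 15/37 15/26 15/26 -15/37 -7 -6 N
2 60/101 60/109 60/109 -60/101 -7 -5 E
3 6/13 30/89 30/89 -6/13 -8 -5 S
final -8 -4 W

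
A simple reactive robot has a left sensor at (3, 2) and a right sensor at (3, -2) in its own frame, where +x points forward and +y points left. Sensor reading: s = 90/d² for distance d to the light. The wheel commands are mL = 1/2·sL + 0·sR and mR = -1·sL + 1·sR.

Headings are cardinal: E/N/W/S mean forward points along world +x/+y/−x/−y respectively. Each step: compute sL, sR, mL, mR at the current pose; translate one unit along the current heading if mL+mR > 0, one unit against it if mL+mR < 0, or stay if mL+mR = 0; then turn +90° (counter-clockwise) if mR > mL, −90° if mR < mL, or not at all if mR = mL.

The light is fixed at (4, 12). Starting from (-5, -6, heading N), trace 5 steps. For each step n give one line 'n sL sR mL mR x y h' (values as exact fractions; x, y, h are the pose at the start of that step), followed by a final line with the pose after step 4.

n=0: pose=(-5,-6,N); sL=45/173, sR=45/137; mL=45/346, mR=1620/23701; mL+mR=9405/47402 → advance +1; mR−mL=-2925/47402 → turn -1·90°
n=1: pose=(-5,-5,E); sL=10/29, sR=90/397; mL=5/29, mR=-1360/11513; mL+mR=625/11513 → advance +1; mR−mL=-3345/11513 → turn -1·90°
n=2: pose=(-4,-5,S); sL=45/218, sR=9/50; mL=45/436, mR=-72/2725; mL+mR=837/10900 → advance +1; mR−mL=-1413/10900 → turn -1·90°
n=3: pose=(-4,-6,W); sL=90/521, sR=90/377; mL=45/521, mR=12960/196417; mL+mR=29925/196417 → advance +1; mR−mL=-4005/196417 → turn -1·90°
n=4: pose=(-5,-6,N); sL=45/173, sR=45/137; mL=45/346, mR=1620/23701; mL+mR=9405/47402 → advance +1; mR−mL=-2925/47402 → turn -1·90°

0 45/173 45/137 45/346 1620/23701 -5 -6 N
1 10/29 90/397 5/29 -1360/11513 -5 -5 E
2 45/218 9/50 45/436 -72/2725 -4 -5 S
3 90/521 90/377 45/521 12960/196417 -4 -6 W
4 45/173 45/137 45/346 1620/23701 -5 -6 N
final -5 -5 E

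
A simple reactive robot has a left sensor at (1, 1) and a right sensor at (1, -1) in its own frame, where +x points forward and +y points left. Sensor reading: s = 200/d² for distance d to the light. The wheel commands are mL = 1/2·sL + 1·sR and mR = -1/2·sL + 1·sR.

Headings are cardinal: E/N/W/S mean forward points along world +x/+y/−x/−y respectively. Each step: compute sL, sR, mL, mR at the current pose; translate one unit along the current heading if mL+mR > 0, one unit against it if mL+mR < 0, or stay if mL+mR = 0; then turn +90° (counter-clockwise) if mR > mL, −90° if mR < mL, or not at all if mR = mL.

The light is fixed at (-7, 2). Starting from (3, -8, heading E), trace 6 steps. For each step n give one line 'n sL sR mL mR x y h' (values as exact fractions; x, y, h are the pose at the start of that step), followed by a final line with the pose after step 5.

0 100/101 100/121 16150/12221 4050/12221 3 -8 E
1 40/53 200/221 15020/11713 6180/11713 4 -8 S
2 50/61 1 86/61 36/61 4 -9 W
3 200/181 200/221 58300/40001 14100/40001 3 -9 N
4 100/101 100/121 16150/12221 4050/12221 3 -8 E
5 40/53 200/221 15020/11713 6180/11713 4 -8 S
final 4 -9 W

n=0: pose=(3,-8,E); sL=100/101, sR=100/121; mL=16150/12221, mR=4050/12221; mL+mR=200/121 → advance +1; mR−mL=-100/101 → turn -1·90°
n=1: pose=(4,-8,S); sL=40/53, sR=200/221; mL=15020/11713, mR=6180/11713; mL+mR=400/221 → advance +1; mR−mL=-40/53 → turn -1·90°
n=2: pose=(4,-9,W); sL=50/61, sR=1; mL=86/61, mR=36/61; mL+mR=2 → advance +1; mR−mL=-50/61 → turn -1·90°
n=3: pose=(3,-9,N); sL=200/181, sR=200/221; mL=58300/40001, mR=14100/40001; mL+mR=400/221 → advance +1; mR−mL=-200/181 → turn -1·90°
n=4: pose=(3,-8,E); sL=100/101, sR=100/121; mL=16150/12221, mR=4050/12221; mL+mR=200/121 → advance +1; mR−mL=-100/101 → turn -1·90°
n=5: pose=(4,-8,S); sL=40/53, sR=200/221; mL=15020/11713, mR=6180/11713; mL+mR=400/221 → advance +1; mR−mL=-40/53 → turn -1·90°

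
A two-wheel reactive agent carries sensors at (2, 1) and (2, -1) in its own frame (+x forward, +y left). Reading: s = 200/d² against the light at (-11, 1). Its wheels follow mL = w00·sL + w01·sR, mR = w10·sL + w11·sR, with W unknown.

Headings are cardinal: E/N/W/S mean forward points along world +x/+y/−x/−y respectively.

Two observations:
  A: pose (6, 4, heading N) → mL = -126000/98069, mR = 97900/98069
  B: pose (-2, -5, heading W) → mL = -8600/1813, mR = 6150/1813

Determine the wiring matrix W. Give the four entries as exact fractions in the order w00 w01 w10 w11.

obs A: pose=(6,4,N) → sL=200/281, sR=200/349, mL=-126000/98069, mR=97900/98069
obs B: pose=(-2,-5,W) → sL=100/49, sR=100/37, mL=-8600/1813, mR=6150/1813
sensor matrix S = [[200/281, 200/349], [100/49, 100/37]]; det S = 134080000/177799097
solve [mL_A; mL_B] = S·[w00; w01] and [mR_A; mR_B] = S·[w10; w11]:
  w00 = -1, w01 = -1, w10 = 1, w11 = 1/2

-1 -1 1 1/2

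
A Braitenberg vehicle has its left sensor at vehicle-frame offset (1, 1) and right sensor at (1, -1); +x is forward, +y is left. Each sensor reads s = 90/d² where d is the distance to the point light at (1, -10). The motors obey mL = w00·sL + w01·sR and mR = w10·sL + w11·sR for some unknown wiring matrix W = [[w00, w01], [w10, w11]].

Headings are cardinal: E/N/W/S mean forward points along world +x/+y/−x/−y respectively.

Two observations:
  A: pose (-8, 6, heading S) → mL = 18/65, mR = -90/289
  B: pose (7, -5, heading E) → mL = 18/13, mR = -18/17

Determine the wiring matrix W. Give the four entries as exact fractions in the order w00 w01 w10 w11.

obs A: pose=(-8,6,S) → sL=90/289, sR=18/65, mL=18/65, mR=-90/289
obs B: pose=(7,-5,E) → sL=18/17, sR=18/13, mL=18/13, mR=-18/17
sensor matrix S = [[90/289, 18/65], [18/17, 18/13]]; det S = 2592/18785
solve [mL_A; mL_B] = S·[w00; w01] and [mR_A; mR_B] = S·[w10; w11]:
  w00 = 0, w01 = 1, w10 = -1, w11 = 0

0 1 -1 0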